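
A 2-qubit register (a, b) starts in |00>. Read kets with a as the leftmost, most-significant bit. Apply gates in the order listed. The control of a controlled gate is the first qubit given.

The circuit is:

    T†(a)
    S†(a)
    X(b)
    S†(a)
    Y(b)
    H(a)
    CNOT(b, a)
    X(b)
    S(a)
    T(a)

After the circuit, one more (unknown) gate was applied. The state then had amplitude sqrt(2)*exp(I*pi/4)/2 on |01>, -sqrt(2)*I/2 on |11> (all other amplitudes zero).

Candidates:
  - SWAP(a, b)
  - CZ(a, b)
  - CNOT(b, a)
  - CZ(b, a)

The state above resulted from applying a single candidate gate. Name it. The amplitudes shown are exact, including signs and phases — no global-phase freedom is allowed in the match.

The applied gate was CNOT(b, a).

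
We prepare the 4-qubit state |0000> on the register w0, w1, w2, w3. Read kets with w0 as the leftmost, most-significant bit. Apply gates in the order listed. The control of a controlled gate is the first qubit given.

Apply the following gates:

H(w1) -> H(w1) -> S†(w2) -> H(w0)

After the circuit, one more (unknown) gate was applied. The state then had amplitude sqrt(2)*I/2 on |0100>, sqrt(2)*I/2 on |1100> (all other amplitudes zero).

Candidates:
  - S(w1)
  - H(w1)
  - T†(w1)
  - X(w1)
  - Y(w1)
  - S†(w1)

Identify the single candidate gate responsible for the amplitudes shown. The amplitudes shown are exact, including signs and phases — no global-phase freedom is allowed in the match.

It was Y(w1) that produced the state shown. Key observation: steps 1-2 multiply out to the identity, so the circuit reduces to the remaining gates.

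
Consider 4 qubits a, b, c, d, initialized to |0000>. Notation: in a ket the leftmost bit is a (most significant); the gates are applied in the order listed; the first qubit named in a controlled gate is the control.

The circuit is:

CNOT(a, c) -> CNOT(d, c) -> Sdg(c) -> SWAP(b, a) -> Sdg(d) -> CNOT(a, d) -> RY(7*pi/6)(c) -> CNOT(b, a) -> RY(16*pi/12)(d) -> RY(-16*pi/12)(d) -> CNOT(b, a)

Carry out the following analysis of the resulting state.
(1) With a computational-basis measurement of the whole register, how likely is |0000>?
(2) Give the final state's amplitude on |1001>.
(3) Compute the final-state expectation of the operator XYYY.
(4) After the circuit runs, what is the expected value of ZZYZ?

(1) A full measurement returns |0000> with probability 1/2 - sqrt(3)/4. Key observation: steps 8-11 multiply out to the identity, so the circuit reduces to the remaining gates.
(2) The final state's coefficient on |1001> equals 0.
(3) In the final state, XYYY has expectation 0.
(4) In the final state, ZZYZ has expectation 0.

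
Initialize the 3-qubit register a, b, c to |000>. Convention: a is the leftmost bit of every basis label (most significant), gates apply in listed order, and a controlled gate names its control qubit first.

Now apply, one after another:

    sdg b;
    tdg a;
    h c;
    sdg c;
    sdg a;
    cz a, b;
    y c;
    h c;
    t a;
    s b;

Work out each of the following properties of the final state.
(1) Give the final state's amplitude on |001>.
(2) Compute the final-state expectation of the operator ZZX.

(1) |001> carries amplitude -1/2 - I/2 in the final state.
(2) The expectation value of ZZX is 0.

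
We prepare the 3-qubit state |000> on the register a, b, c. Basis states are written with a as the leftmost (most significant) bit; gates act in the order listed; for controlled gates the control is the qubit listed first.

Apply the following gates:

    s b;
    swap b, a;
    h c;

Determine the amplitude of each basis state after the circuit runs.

After the circuit, the state carries amplitude sqrt(2)/2 on |000>, sqrt(2)/2 on |001>, and 0 on every other basis state.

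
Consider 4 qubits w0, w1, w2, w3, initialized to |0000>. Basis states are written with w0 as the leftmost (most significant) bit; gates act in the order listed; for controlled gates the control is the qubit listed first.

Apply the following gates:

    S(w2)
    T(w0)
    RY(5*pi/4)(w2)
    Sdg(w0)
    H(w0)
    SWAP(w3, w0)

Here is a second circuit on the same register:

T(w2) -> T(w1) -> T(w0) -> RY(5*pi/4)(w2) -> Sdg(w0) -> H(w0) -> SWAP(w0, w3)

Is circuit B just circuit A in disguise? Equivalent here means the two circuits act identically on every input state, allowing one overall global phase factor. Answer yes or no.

No — the two circuits implement different unitaries, even allowing a global phase.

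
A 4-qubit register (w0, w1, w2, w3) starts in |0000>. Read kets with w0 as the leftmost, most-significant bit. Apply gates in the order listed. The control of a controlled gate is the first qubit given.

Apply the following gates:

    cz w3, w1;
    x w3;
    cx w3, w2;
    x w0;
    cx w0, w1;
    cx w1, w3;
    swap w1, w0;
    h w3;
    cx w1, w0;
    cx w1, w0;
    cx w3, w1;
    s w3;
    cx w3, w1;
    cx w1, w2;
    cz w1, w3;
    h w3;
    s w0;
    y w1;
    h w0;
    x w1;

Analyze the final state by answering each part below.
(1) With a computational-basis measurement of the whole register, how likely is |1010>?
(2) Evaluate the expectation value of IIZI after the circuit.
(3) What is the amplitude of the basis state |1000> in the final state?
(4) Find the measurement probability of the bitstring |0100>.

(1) Outcome |1010> occurs with probability 0. Key observation: steps 9-10 multiply out to the identity, so the circuit reduces to the remaining gates.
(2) The expectation value of IIZI is 1.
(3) The amplitude on |1000> is 0.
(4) A full measurement returns |0100> with probability 1/4.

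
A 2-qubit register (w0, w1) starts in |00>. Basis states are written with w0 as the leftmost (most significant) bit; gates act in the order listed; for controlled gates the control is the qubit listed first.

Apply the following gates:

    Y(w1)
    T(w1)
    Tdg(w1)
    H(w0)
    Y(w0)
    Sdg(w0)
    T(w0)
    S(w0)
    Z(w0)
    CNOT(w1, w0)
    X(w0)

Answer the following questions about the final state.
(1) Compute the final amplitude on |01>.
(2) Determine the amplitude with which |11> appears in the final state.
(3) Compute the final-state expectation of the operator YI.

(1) The final state's coefficient on |01> equals sqrt(2)/2.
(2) The final state's coefficient on |11> equals sqrt(2)*exp(I*pi/4)/2.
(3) The expectation value of YI is sqrt(2)/2.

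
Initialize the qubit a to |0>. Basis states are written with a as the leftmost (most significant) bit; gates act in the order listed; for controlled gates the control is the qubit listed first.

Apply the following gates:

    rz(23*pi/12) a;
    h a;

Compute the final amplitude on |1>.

The final state's coefficient on |1> equals -sqrt(2)*exp(I*pi/24)/2.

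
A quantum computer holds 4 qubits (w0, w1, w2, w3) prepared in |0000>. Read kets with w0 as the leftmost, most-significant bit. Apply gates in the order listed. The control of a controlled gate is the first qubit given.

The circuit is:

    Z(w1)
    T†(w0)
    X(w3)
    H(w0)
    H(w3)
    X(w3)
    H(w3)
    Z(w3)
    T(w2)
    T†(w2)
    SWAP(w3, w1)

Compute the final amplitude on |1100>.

The final state's coefficient on |1100> equals sqrt(2)/2. Key observation: steps 5-8 multiply out to the identity, so the circuit reduces to the remaining gates.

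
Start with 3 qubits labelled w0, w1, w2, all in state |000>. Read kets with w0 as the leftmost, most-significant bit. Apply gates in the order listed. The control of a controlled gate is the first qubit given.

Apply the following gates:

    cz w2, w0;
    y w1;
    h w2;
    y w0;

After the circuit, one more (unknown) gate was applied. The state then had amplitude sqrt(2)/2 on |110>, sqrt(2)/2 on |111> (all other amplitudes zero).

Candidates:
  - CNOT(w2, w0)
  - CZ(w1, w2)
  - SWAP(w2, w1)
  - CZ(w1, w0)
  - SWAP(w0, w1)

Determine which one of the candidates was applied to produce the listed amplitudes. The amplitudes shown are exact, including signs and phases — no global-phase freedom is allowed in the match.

The unique candidate consistent with the amplitudes is CZ(w1, w0).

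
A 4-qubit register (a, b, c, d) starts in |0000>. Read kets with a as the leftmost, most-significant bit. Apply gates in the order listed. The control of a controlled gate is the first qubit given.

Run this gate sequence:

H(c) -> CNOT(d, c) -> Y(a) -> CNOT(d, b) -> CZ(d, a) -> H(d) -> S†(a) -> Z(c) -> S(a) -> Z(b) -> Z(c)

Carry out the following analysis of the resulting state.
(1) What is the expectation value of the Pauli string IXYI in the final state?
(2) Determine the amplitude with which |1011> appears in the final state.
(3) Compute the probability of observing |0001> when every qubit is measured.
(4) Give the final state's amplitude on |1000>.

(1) The expectation value of IXYI is 0.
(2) The final state's coefficient on |1011> equals I/2.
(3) The probability of measuring |0001> is 0.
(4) |1000> carries amplitude I/2 in the final state.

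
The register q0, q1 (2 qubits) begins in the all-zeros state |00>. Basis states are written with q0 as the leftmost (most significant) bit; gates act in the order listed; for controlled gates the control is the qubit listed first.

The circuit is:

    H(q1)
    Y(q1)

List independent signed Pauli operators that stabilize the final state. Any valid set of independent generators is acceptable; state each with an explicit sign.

The stabilizer group can be generated by -IX, +ZI, among other valid generating sets.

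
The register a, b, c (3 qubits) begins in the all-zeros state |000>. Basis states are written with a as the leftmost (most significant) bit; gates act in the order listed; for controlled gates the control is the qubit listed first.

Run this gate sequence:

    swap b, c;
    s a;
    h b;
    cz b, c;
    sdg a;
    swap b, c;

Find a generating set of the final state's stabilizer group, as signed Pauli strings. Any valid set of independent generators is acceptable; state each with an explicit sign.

The final state is stabilized by the group generated by +IIX, +ZII, +IZI; other independent generating sets are equally valid.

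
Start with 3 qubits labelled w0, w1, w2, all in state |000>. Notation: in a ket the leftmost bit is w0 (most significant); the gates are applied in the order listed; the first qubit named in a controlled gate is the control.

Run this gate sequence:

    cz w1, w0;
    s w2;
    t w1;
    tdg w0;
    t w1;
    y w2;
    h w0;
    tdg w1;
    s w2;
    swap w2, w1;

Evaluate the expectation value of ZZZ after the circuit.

In the final state, ZZZ has expectation 0.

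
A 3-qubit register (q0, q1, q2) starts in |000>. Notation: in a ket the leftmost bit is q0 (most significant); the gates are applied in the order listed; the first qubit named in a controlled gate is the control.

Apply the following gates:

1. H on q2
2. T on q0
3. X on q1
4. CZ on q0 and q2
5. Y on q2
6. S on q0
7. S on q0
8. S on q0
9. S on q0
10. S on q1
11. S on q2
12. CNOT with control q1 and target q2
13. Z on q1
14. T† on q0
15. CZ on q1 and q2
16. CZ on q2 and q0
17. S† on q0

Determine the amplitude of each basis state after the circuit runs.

After the circuit, the state carries amplitude sqrt(2)*I/2 on |010>, sqrt(2)/2 on |011>, and 0 on every other basis state. Key observation: the block from step 6 through step 9 cancels to the identity and can be dropped.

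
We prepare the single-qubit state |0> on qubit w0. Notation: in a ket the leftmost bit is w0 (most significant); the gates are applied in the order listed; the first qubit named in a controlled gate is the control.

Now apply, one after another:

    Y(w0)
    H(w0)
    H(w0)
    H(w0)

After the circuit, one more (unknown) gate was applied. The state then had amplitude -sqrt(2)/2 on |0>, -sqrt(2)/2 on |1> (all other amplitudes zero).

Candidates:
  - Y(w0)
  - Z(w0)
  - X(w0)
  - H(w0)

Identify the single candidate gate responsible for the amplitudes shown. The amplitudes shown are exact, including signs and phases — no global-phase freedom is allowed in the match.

The applied gate was Y(w0). Key observation: steps 3-4 multiply out to the identity, so the circuit reduces to the remaining gates.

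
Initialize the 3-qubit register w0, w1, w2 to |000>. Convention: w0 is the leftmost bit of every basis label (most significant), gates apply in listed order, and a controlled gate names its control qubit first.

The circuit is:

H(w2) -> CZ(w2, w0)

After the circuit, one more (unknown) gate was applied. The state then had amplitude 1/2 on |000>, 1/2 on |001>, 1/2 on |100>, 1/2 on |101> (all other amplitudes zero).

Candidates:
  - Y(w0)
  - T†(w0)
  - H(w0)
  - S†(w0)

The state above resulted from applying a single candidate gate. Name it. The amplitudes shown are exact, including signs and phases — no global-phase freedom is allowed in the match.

It was H(w0) that produced the state shown.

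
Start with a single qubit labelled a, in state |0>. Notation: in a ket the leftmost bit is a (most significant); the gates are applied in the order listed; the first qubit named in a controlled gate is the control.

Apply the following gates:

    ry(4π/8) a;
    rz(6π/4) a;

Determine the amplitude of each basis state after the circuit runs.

The final amplitudes are -sqrt(2)*exp(I*pi/4)/2 on |0>, sqrt(2)*exp(3*I*pi/4)/2 on |1>.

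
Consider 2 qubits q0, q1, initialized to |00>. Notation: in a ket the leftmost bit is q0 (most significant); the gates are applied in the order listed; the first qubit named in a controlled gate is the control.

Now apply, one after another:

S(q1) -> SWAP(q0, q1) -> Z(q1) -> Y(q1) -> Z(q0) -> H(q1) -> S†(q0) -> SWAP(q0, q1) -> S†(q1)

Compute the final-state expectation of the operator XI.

The expectation value of XI is -1.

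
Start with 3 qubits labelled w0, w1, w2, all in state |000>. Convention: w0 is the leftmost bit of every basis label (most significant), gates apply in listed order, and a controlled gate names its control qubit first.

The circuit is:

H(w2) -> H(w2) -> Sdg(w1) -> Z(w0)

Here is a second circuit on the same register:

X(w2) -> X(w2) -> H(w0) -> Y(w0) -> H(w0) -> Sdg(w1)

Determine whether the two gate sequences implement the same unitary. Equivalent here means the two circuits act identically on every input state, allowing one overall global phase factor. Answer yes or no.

No: there is an input state on which the two circuits produce genuinely different outputs (not merely differing by a phase).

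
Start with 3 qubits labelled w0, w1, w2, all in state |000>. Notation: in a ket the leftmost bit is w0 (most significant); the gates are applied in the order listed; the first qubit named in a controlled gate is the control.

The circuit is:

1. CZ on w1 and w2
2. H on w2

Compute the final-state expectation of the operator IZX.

The observable IZX averages to 1.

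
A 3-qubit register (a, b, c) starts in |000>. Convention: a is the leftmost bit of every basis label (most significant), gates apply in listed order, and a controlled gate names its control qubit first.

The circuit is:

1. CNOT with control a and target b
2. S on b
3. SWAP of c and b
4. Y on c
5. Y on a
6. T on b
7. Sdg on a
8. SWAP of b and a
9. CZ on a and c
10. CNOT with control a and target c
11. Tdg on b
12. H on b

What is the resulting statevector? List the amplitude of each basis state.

After the circuit, the state carries amplitude sqrt(2)*exp(I*pi/4)/2 on |001>, -sqrt(2)*exp(I*pi/4)/2 on |011>, and 0 on every other basis state.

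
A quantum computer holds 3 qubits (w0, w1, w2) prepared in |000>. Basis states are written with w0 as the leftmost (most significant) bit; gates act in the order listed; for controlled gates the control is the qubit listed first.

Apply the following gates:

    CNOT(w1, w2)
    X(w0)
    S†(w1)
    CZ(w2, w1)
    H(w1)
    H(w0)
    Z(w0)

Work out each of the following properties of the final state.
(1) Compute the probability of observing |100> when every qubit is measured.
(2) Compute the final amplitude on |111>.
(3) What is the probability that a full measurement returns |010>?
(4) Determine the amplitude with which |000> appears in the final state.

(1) Outcome |100> occurs with probability 1/4.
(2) The final state's coefficient on |111> equals 0.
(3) The probability of measuring |010> is 1/4.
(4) The final state's coefficient on |000> equals 1/2.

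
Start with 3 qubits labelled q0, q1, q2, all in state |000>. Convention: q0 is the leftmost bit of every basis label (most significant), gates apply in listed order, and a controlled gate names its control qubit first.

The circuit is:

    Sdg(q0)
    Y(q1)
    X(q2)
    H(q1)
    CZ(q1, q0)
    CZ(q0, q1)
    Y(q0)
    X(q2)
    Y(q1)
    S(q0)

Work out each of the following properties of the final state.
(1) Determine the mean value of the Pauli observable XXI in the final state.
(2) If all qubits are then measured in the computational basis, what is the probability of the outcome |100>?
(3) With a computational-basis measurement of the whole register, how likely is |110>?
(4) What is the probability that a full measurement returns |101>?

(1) The expectation value of XXI is 0.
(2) A full measurement returns |100> with probability 1/2.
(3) The probability of measuring |110> is 1/2.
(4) A full measurement returns |101> with probability 0.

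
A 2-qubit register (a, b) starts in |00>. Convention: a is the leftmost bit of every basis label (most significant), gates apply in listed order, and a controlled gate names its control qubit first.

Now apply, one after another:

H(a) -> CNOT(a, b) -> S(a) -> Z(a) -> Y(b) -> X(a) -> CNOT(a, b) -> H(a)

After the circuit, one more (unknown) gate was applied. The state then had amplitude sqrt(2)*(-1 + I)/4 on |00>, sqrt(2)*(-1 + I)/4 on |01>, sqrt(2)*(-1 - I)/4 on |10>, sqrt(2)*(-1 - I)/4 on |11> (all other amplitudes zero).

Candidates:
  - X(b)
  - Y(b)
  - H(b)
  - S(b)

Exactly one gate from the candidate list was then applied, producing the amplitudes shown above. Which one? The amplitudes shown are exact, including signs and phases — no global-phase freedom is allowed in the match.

The applied gate was H(b).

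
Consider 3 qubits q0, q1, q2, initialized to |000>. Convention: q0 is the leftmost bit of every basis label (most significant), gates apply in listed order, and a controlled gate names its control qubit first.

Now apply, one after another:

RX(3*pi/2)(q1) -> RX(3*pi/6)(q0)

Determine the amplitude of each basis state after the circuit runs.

After the circuit, the state carries amplitude -1/2 on |000>, 0 on |001>, -I/2 on |010>, 0 on |011>, I/2 on |100>, 0 on |101>, -1/2 on |110>, 0 on |111>.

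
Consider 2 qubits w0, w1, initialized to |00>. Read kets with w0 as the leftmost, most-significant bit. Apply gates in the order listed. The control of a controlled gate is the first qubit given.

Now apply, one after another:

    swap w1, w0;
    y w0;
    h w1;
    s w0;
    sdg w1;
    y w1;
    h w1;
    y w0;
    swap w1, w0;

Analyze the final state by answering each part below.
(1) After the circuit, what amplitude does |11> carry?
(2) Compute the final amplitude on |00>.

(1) The amplitude on |11> is 0.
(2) The amplitude on |00> is -1/2 - I/2.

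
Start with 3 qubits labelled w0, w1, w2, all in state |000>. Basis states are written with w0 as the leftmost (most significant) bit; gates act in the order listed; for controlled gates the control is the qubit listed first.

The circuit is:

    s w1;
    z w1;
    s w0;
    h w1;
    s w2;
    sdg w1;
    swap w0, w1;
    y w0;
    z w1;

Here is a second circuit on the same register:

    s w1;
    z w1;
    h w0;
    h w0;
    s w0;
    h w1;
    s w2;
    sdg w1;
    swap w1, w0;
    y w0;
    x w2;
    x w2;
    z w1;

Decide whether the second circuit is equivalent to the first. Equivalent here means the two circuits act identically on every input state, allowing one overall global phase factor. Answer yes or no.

Yes — the two circuits implement the same unitary up to a global phase.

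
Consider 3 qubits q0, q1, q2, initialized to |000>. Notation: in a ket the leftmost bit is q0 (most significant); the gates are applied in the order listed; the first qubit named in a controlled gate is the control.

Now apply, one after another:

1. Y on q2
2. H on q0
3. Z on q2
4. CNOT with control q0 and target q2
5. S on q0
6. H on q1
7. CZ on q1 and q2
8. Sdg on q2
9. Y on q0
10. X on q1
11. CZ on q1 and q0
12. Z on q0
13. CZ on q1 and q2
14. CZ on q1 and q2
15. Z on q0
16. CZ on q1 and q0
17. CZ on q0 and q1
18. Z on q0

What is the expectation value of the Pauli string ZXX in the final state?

The expectation value of ZXX is 0. Key observation: the block from step 11 through step 16 cancels to the identity and can be dropped.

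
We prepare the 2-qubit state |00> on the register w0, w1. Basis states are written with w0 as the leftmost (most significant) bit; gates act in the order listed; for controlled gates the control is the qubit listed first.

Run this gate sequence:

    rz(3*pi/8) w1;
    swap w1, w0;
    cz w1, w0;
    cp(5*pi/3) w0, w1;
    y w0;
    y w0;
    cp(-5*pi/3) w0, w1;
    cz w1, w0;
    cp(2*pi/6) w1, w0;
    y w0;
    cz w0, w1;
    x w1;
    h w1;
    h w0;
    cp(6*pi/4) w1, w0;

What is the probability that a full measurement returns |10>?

The probability of measuring |10> is 1/4. Key observation: steps 3-8 multiply out to the identity, so the circuit reduces to the remaining gates.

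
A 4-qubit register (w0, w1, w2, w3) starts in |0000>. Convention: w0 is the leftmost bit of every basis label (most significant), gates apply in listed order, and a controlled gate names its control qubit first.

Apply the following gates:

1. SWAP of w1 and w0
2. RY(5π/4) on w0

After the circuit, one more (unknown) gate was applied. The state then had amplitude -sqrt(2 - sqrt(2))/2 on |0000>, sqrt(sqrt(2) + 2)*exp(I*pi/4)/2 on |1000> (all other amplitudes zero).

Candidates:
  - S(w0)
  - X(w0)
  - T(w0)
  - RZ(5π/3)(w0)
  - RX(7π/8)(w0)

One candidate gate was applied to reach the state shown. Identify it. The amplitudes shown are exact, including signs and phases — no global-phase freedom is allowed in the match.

It was T(w0) that produced the state shown.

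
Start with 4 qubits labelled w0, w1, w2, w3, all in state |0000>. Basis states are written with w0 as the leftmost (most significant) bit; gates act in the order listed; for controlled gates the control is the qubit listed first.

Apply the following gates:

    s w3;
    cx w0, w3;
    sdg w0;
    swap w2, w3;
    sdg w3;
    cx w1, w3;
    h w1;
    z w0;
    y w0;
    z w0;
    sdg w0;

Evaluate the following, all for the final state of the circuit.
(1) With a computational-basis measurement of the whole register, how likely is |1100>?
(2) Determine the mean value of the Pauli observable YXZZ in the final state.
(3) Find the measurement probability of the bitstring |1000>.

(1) Outcome |1100> occurs with probability 1/2.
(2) The observable YXZZ averages to 0.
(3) Outcome |1000> occurs with probability 1/2.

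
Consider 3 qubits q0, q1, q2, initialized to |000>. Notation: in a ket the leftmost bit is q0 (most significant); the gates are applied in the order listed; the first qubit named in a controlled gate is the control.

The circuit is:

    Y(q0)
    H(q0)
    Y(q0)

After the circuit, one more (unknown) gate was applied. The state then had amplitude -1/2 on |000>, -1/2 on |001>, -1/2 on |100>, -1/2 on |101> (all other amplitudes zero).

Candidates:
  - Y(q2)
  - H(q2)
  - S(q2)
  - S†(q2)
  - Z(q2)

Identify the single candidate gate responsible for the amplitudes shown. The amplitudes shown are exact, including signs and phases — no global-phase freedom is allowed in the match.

The unique candidate consistent with the amplitudes is H(q2).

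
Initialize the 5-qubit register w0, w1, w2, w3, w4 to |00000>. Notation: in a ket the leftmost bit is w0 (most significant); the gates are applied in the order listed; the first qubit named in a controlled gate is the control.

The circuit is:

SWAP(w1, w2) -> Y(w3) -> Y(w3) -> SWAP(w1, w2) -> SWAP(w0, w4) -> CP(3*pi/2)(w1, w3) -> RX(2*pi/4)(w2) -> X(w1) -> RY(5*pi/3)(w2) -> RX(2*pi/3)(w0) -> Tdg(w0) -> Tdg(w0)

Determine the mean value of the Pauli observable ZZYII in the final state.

In the final state, ZZYII has expectation -1/2. Key observation: gates 1-4 undo each other exactly, leaving only the rest of the circuit to track.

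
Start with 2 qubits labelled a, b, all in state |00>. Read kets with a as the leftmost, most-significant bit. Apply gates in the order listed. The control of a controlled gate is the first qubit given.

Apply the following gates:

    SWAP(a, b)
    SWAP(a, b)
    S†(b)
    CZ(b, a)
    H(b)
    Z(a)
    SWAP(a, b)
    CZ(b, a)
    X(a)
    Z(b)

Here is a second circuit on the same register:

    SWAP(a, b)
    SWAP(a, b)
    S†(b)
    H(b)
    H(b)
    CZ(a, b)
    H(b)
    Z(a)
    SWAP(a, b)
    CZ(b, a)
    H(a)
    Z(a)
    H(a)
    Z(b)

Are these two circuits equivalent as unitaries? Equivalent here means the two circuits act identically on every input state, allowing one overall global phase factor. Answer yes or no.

Yes, they are equivalent — the unitaries differ by at most a global phase.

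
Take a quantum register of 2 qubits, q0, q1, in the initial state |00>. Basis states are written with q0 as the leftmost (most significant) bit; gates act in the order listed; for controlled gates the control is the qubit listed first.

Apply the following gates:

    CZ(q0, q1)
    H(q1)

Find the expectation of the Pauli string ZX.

The observable ZX averages to 1.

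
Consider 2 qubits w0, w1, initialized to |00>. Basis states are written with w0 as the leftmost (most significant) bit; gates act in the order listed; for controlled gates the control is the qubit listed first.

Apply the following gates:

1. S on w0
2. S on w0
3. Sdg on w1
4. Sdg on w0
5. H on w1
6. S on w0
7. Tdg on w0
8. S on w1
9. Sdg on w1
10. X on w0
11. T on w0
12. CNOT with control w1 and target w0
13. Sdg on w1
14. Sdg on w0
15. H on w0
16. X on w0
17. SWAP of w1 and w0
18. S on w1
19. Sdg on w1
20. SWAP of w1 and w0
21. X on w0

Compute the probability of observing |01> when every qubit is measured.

The probability of measuring |01> is 1/4. Key observation: gates 16-21 undo each other exactly, leaving only the rest of the circuit to track.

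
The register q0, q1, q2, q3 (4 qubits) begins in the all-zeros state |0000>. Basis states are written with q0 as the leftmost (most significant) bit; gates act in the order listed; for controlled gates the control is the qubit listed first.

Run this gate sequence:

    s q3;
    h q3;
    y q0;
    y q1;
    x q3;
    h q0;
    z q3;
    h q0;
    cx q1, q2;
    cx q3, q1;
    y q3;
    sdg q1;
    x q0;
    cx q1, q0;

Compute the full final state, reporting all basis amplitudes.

After the circuit, the state carries amplitude -sqrt(2)*I/2 on |0010>, -sqrt(2)/2 on |1111>, and 0 on every other basis state.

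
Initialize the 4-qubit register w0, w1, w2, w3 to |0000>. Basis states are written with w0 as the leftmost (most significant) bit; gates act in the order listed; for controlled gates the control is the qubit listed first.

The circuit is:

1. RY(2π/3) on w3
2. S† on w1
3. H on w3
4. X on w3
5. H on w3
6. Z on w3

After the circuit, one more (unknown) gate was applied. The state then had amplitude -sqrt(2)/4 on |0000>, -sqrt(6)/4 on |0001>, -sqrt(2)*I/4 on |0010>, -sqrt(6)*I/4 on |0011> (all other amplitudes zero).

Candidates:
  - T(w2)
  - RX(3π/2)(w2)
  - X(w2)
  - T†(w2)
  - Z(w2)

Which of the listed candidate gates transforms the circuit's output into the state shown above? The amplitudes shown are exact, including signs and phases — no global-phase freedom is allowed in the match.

It was RX(3π/2)(w2) that produced the state shown. Key observation: the block from step 3 through step 6 cancels to the identity and can be dropped.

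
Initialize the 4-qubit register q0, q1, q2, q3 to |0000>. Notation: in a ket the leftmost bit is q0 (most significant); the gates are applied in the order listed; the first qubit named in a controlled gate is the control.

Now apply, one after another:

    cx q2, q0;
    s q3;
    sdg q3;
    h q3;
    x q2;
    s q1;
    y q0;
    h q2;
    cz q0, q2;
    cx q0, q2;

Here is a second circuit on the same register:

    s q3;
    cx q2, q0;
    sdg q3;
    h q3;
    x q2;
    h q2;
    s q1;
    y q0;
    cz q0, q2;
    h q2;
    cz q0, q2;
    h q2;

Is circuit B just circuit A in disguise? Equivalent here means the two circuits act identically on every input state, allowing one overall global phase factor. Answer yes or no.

Yes: on every input state the two circuits agree up to one overall phase factor.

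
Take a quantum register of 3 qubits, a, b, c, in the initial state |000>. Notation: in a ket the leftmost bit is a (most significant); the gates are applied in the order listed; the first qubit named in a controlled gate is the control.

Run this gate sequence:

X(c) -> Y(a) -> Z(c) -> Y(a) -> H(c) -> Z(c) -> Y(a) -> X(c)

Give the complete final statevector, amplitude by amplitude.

The final amplitudes are -sqrt(2)*I/2 on |100>, -sqrt(2)*I/2 on |101>, and 0 on every other basis state.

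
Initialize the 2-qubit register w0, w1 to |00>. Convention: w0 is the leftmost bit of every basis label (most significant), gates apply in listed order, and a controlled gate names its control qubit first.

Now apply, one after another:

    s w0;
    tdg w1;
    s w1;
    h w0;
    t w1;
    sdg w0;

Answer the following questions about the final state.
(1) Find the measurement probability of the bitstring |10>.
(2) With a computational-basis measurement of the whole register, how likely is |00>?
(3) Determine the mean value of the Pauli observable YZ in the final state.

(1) Outcome |10> occurs with probability 1/2.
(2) Outcome |00> occurs with probability 1/2.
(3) The expectation value of YZ is -1.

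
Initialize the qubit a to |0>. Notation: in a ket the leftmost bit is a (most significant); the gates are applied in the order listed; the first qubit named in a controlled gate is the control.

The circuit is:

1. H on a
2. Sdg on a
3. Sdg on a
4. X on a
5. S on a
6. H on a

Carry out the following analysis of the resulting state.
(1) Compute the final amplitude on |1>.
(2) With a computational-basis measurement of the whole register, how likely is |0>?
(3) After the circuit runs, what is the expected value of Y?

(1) The amplitude on |1> is -1/2 - I/2.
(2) Outcome |0> occurs with probability 1/2.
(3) The observable Y averages to 1.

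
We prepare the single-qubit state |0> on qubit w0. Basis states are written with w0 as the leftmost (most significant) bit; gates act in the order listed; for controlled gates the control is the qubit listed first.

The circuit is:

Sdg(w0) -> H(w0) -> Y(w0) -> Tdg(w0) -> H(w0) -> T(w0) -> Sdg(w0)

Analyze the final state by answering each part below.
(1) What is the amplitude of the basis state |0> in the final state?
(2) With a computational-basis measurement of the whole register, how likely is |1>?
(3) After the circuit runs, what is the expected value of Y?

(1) |0> carries amplitude -I/2 + exp(I*pi/4)/2 in the final state.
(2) Outcome |1> occurs with probability sqrt(2)/4 + 1/2.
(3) The observable Y averages to -1/2.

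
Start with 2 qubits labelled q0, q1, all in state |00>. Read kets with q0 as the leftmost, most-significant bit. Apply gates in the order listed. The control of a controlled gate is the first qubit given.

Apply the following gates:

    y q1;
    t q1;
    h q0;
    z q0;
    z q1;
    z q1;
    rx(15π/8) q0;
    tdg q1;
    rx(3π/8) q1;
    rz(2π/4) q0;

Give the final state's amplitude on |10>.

The amplitude on |10> is -sqrt(2)*I*exp(I*pi/4)*sin(pi/16)*sin(3*pi/16)/2 + sqrt(2)*exp(I*pi/4)*sin(3*pi/16)*cos(pi/16)/2.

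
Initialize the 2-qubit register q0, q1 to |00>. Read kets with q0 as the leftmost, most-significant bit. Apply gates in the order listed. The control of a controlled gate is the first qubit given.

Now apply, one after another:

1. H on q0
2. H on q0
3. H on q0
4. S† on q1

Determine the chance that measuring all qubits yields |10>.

A full measurement returns |10> with probability 1/2. Key observation: gates 2-3 undo each other exactly, leaving only the rest of the circuit to track.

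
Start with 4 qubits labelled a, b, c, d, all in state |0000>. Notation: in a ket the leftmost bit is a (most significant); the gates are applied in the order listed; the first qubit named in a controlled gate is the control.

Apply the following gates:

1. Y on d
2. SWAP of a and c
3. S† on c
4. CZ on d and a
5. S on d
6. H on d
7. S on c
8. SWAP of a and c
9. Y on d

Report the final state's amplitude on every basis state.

The resulting statevector has amplitude -sqrt(2)*I/2 on |0000>, -sqrt(2)*I/2 on |0001>, and 0 on every other basis state.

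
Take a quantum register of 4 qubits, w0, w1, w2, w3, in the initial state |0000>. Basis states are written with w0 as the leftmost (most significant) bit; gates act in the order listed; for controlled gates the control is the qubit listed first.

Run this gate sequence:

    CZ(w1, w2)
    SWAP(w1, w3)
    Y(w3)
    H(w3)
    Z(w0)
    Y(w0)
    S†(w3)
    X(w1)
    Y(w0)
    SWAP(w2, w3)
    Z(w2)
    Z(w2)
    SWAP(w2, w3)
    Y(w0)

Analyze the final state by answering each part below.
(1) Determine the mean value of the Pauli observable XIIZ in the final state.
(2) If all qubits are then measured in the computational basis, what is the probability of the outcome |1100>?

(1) The expectation value of XIIZ is 0. Key observation: the block from step 9 through step 14 cancels to the identity and can be dropped.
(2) A full measurement returns |1100> with probability 1/2.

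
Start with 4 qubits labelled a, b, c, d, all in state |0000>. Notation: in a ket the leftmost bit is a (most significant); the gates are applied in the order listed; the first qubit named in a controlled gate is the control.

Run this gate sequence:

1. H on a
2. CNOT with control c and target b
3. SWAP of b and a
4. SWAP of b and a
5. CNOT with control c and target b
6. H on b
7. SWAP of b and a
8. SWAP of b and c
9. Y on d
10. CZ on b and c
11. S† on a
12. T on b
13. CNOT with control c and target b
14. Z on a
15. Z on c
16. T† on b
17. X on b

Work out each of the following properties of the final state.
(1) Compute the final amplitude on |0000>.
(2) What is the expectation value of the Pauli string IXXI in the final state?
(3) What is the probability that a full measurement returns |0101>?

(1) |0000> carries amplitude 0 in the final state. Key observation: steps 2-5 multiply out to the identity, so the circuit reduces to the remaining gates.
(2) The observable IXXI averages to -sqrt(2)/2.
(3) Outcome |0101> occurs with probability 1/4.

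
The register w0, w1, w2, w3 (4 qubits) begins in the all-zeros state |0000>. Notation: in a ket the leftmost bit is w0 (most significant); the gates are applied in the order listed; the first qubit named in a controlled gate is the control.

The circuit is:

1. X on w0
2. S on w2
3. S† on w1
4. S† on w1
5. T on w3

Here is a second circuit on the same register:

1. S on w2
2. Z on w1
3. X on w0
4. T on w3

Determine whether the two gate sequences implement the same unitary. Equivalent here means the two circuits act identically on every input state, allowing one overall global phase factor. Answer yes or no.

Yes — the two circuits implement the same unitary up to a global phase.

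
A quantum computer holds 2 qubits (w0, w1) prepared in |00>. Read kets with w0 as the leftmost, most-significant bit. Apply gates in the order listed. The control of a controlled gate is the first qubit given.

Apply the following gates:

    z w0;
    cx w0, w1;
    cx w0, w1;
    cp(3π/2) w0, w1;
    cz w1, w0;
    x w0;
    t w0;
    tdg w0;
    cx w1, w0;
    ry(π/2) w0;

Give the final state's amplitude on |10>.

|10> carries amplitude sqrt(2)/2 in the final state. Key observation: the block from step 2 through step 3 cancels to the identity and can be dropped.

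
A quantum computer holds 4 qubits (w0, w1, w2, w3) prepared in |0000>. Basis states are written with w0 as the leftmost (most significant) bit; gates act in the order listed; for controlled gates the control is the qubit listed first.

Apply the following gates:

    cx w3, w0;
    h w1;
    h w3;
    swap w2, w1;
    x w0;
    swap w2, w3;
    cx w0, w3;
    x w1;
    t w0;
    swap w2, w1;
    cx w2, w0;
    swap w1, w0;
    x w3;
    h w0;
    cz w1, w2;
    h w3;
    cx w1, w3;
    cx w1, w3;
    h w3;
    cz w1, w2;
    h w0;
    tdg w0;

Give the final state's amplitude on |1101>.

The amplitude on |1101> is 0. Key observation: steps 14-21 multiply out to the identity, so the circuit reduces to the remaining gates.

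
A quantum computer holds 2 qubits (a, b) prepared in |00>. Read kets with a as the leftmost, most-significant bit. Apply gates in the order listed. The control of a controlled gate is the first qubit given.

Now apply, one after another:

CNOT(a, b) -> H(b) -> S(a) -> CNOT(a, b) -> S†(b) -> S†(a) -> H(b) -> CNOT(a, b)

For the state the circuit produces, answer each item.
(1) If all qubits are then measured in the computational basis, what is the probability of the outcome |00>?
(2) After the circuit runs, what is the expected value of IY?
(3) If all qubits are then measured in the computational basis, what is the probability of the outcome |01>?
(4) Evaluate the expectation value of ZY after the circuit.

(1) A full measurement returns |00> with probability 1/2.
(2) In the final state, IY has expectation 1.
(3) The probability of measuring |01> is 1/2.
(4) In the final state, ZY has expectation 1.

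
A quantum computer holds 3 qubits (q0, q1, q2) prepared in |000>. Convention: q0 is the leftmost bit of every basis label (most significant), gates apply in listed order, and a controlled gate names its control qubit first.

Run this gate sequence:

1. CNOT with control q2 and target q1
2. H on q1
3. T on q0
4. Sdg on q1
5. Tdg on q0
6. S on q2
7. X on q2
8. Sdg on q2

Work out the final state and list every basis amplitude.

After the circuit, the state carries amplitude -sqrt(2)*I/2 on |001>, -sqrt(2)/2 on |011>, and 0 on every other basis state.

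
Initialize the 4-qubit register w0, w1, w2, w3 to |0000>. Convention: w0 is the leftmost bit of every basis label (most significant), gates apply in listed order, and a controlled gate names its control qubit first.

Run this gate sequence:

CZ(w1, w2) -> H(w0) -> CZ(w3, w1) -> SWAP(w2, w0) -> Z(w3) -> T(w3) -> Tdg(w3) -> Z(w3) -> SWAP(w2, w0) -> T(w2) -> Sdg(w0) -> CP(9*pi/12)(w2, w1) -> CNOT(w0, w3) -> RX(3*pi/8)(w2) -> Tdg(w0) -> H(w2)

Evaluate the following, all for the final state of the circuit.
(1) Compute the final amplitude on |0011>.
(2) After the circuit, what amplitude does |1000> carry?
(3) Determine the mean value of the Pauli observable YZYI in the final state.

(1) The amplitude on |0011> is 0. Key observation: gates 4-9 undo each other exactly, leaving only the rest of the circuit to track.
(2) |1000> carries amplitude 0 in the final state.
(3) In the final state, YZYI has expectation 0.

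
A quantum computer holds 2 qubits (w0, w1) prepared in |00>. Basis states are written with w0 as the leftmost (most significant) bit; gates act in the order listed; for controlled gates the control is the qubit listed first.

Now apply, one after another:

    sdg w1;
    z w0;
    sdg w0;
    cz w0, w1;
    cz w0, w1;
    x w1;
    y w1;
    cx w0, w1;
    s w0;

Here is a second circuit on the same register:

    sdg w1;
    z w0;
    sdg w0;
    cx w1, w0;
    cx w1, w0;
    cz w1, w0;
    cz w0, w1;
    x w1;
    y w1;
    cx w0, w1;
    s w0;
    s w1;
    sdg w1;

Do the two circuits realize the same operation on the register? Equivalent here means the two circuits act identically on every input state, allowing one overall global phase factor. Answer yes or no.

Yes — the two circuits implement the same unitary up to a global phase.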